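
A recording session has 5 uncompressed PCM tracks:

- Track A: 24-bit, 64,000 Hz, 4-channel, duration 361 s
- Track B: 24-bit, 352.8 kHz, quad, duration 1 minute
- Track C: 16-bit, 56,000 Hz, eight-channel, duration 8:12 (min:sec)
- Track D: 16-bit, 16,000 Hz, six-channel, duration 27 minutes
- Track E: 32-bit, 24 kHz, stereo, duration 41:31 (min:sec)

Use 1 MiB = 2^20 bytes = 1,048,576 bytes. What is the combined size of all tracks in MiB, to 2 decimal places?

Track A: 64,000 × 361 × 3 × 4 = 277,248,000 bytes.
Track B: 1 minute = 60 s; 352,800 × 60 × 3 × 4 = 254,016,000 bytes.
Track C: 8:12 (min:sec) = 492 s; 56,000 × 492 × 2 × 8 = 440,832,000 bytes.
Track D: 27 minutes = 1,620 s; 16,000 × 1,620 × 2 × 6 = 311,040,000 bytes.
Track E: 41:31 (min:sec) = 2,491 s; 24,000 × 2,491 × 4 × 2 = 478,272,000 bytes.
Total = 1,761,408,000 bytes = 1679.81 MiB.

1679.81 MiB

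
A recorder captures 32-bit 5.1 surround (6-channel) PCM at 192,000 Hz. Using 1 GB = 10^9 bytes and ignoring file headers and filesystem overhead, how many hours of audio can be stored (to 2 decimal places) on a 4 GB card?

0.24 hours

Uncompressed byte rate = 192,000 × 4 × 6 = 4,608,000 bytes/s.
Capacity = 4 × 1,000,000,000 = 4,000,000,000 bytes.
4,000,000,000 / 4,608,000 ≈ 868.06 s → 0.24 hours.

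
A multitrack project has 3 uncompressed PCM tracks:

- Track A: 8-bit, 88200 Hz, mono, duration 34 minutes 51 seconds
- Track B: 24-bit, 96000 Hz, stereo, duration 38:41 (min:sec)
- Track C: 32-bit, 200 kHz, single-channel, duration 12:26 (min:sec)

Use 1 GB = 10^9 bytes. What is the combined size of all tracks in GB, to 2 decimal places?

Track A: 34 minutes 51 seconds = 2,091 s; 88,200 × 2,091 × 1 × 1 = 184,426,200 bytes.
Track B: 38:41 (min:sec) = 2,321 s; 96,000 × 2,321 × 3 × 2 = 1,336,896,000 bytes.
Track C: 12:26 (min:sec) = 746 s; 200,000 × 746 × 4 × 1 = 596,800,000 bytes.
Total = 2,118,122,200 bytes = 2.12 GB.

2.12 GB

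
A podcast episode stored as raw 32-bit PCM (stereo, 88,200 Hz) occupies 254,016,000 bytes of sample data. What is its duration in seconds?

360 seconds

Byte rate = 88,200 × 4 × 2 = 705,600 bytes/s.
Duration = 254,016,000 / 705,600 = 360 s.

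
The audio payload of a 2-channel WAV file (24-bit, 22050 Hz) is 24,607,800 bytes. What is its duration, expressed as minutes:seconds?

Byte rate = 22,050 × 3 × 2 = 132,300 bytes/s.
Duration = 24,607,800 / 132,300 = 186 s.
186 s = 3:06.

3:06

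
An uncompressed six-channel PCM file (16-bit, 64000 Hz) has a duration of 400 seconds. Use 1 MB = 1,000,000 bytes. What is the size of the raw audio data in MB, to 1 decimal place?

Bytes = 64,000 samples/s × 400 s × 2 bytes/sample × 6 ch = 307,200,000 bytes.
307,200,000 / 1,000,000 = 307.2 MB.

307.2 MB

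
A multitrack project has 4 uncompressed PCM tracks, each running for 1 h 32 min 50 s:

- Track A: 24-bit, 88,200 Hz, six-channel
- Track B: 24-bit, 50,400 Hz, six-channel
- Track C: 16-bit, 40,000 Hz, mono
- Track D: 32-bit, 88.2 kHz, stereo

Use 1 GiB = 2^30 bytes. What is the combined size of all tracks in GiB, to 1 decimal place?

1 h 32 min 50 s = 5,570 s.
Track A: 88,200 × 5,570 × 3 × 6 = 8,842,932,000 bytes.
Track B: 50,400 × 5,570 × 3 × 6 = 5,053,104,000 bytes.
Track C: 40,000 × 5,570 × 2 × 1 = 445,600,000 bytes.
Track D: 88,200 × 5,570 × 4 × 2 = 3,930,192,000 bytes.
Total = 18,271,828,000 bytes = 17.0 GiB.

17.0 GiB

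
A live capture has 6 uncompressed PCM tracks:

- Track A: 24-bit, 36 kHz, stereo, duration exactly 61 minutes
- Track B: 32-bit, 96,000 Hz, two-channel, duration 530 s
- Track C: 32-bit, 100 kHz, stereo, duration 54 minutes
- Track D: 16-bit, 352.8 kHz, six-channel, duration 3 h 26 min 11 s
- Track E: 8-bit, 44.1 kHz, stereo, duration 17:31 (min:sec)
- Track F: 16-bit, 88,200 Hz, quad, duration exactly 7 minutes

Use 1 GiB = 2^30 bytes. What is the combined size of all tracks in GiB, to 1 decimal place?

52.7 GiB

Track A: exactly 61 minutes = 3,660 s; 36,000 × 3,660 × 3 × 2 = 790,560,000 bytes.
Track B: 96,000 × 530 × 4 × 2 = 407,040,000 bytes.
Track C: 54 minutes = 3,240 s; 100,000 × 3,240 × 4 × 2 = 2,592,000,000 bytes.
Track D: 3 h 26 min 11 s = 12,371 s; 352,800 × 12,371 × 2 × 6 = 52,373,865,600 bytes.
Track E: 17:31 (min:sec) = 1,051 s; 44,100 × 1,051 × 1 × 2 = 92,698,200 bytes.
Track F: exactly 7 minutes = 420 s; 88,200 × 420 × 2 × 4 = 296,352,000 bytes.
Total = 56,552,515,800 bytes = 52.7 GiB.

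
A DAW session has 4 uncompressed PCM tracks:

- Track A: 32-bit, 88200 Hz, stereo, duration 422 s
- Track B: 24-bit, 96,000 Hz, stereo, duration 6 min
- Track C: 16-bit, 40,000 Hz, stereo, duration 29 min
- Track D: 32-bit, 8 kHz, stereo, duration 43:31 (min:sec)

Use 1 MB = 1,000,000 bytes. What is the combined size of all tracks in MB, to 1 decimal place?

Track A: 88,200 × 422 × 4 × 2 = 297,763,200 bytes.
Track B: 6 min = 360 s; 96,000 × 360 × 3 × 2 = 207,360,000 bytes.
Track C: 29 min = 1,740 s; 40,000 × 1,740 × 2 × 2 = 278,400,000 bytes.
Track D: 43:31 (min:sec) = 2,611 s; 8,000 × 2,611 × 4 × 2 = 167,104,000 bytes.
Total = 950,627,200 bytes = 950.6 MB.

950.6 MB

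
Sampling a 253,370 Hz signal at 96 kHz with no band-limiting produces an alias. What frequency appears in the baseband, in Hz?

34,630 Hz

Nyquist = 96,000/2 = 48,000 Hz; 253,370 Hz exceeds it.
Alias = |253,370 − 3×96,000| = |253,370 − 288,000| = 34,630 Hz.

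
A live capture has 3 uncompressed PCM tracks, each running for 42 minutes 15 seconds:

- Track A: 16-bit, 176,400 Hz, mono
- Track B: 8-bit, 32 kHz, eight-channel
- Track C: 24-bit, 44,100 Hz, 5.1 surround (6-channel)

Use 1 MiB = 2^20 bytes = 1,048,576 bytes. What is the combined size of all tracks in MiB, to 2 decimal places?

3390.88 MiB

42 minutes 15 seconds = 2,535 s.
Track A: 176,400 × 2,535 × 2 × 1 = 894,348,000 bytes.
Track B: 32,000 × 2,535 × 1 × 8 = 648,960,000 bytes.
Track C: 44,100 × 2,535 × 3 × 6 = 2,012,283,000 bytes.
Total = 3,555,591,000 bytes = 3390.88 MiB.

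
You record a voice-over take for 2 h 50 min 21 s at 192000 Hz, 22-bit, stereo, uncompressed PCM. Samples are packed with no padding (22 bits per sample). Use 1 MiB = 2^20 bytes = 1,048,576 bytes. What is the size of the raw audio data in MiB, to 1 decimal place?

10293.4 MiB

Duration = 2 h 50 min 21 s = 10,221 s.
Bits = 192,000 × 10,221 × 22 × 2 = 86,347,008,000 bits = 10,793,376,000 bytes.
10,793,376,000 / 1,048,576 = 10293.4 MiB.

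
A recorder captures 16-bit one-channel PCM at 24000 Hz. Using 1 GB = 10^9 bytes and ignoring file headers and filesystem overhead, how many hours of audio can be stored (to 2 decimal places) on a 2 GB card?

11.57 hours

Uncompressed byte rate = 24,000 × 2 × 1 = 48,000 bytes/s.
Capacity = 2 × 1,000,000,000 = 2,000,000,000 bytes.
2,000,000,000 / 48,000 ≈ 41666.67 s → 11.57 hours.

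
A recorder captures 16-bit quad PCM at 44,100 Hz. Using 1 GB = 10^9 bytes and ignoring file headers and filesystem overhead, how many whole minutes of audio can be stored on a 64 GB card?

Uncompressed byte rate = 44,100 × 2 × 4 = 352,800 bytes/s.
Capacity = 64 × 1,000,000,000 = 64,000,000,000 bytes.
64,000,000,000 / 352,800 ≈ 181405.9 s → 3,023 minutes.

3,023 minutes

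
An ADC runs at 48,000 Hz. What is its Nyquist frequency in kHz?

24 kHz

Nyquist frequency = sample rate / 2 = 48,000 / 2 = 24 kHz.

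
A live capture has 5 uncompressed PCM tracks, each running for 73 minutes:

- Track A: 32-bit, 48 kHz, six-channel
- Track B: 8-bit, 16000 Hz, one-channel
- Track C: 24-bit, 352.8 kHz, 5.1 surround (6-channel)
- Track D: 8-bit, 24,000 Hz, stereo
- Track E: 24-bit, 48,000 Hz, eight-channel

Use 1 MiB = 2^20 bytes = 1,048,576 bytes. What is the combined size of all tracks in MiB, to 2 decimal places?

36417.57 MiB

73 minutes = 4,380 s.
Track A: 48,000 × 4,380 × 4 × 6 = 5,045,760,000 bytes.
Track B: 16,000 × 4,380 × 1 × 1 = 70,080,000 bytes.
Track C: 352,800 × 4,380 × 3 × 6 = 27,814,752,000 bytes.
Track D: 24,000 × 4,380 × 1 × 2 = 210,240,000 bytes.
Track E: 48,000 × 4,380 × 3 × 8 = 5,045,760,000 bytes.
Total = 38,186,592,000 bytes = 36417.57 MiB.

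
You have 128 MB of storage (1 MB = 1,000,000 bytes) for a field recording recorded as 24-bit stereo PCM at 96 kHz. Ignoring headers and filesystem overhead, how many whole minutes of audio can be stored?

Uncompressed byte rate = 96,000 × 3 × 2 = 576,000 bytes/s.
Capacity = 128 × 1,000,000 = 128,000,000 bytes.
128,000,000 / 576,000 ≈ 222.22 s → 3 minutes.

3 minutes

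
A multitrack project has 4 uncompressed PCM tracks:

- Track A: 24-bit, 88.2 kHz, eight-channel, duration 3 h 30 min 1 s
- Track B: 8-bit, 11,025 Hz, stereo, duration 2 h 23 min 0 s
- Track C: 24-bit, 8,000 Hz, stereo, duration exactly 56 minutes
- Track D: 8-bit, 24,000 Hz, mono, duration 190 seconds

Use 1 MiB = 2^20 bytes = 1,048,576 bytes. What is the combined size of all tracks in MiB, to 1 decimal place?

Track A: 3 h 30 min 1 s = 12,601 s; 88,200 × 12,601 × 3 × 8 = 26,673,796,800 bytes.
Track B: 2 h 23 min 0 s = 8,580 s; 11,025 × 8,580 × 1 × 2 = 189,189,000 bytes.
Track C: exactly 56 minutes = 3,360 s; 8,000 × 3,360 × 3 × 2 = 161,280,000 bytes.
Track D: 24,000 × 190 × 1 × 1 = 4,560,000 bytes.
Total = 27,028,825,800 bytes = 25776.7 MiB.

25776.7 MiB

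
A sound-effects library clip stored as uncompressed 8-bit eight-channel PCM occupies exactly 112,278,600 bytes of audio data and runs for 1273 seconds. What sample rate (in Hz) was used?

Bytes = sample_rate × seconds × bytes_per_sample × channels.
sample_rate = 112,278,600 / (1,273 × 1 × 8) = 112,278,600 / 10,184 = 11,025 Hz.

11,025 Hz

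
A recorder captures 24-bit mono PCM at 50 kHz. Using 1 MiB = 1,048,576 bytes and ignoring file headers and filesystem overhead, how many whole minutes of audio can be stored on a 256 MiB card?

Uncompressed byte rate = 50,000 × 3 × 1 = 150,000 bytes/s.
Capacity = 256 × 1,048,576 = 268,435,456 bytes.
268,435,456 / 150,000 ≈ 1789.57 s → 29 minutes.

29 minutes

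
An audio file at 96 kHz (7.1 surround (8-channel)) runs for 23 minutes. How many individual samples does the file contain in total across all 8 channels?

1,059,840,000 samples

23 minutes = 1,380 s.
96,000 × 1,380 s × 8 ch = 1,059,840,000 samples.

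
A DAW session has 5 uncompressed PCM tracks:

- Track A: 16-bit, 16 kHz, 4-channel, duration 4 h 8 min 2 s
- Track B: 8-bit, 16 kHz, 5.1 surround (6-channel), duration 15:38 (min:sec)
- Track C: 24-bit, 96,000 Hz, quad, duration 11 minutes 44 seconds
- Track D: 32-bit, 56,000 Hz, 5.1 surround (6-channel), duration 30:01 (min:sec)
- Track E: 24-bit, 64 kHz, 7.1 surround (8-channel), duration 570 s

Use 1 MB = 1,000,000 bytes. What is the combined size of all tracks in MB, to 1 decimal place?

6102.0 MB

Track A: 4 h 8 min 2 s = 14,882 s; 16,000 × 14,882 × 2 × 4 = 1,904,896,000 bytes.
Track B: 15:38 (min:sec) = 938 s; 16,000 × 938 × 1 × 6 = 90,048,000 bytes.
Track C: 11 minutes 44 seconds = 704 s; 96,000 × 704 × 3 × 4 = 811,008,000 bytes.
Track D: 30:01 (min:sec) = 1,801 s; 56,000 × 1,801 × 4 × 6 = 2,420,544,000 bytes.
Track E: 64,000 × 570 × 3 × 8 = 875,520,000 bytes.
Total = 6,102,016,000 bytes = 6102.0 MB.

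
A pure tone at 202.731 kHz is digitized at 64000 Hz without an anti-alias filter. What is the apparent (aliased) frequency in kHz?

Nyquist = 64,000/2 = 32,000 Hz; 202,731 Hz exceeds it.
Alias = |202,731 − 3×64,000| = |202,731 − 192,000| = 10,731 Hz = 10.731 kHz.

10.731 kHz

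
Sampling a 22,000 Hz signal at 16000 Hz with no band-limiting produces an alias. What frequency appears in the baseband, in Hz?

6,000 Hz

Nyquist = 16,000/2 = 8,000 Hz; 22,000 Hz exceeds it.
Alias = |22,000 − 1×16,000| = |22,000 − 16,000| = 6,000 Hz.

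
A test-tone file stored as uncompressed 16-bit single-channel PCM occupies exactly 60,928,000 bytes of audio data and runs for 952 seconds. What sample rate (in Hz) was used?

32,000 Hz

Bytes = sample_rate × seconds × bytes_per_sample × channels.
sample_rate = 60,928,000 / (952 × 2 × 1) = 60,928,000 / 1,904 = 32,000 Hz.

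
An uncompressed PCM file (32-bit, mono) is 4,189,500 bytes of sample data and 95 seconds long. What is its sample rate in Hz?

11,025 Hz

Bytes = sample_rate × seconds × bytes_per_sample × channels.
sample_rate = 4,189,500 / (95 × 4 × 1) = 4,189,500 / 380 = 11,025 Hz.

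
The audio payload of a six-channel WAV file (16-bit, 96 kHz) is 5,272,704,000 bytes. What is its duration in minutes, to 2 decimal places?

Byte rate = 96,000 × 2 × 6 = 1,152,000 bytes/s.
Duration = 5,272,704,000 / 1,152,000 = 4,577 s.
4,577 s / 60 = 76.28 minutes.

76.28 minutes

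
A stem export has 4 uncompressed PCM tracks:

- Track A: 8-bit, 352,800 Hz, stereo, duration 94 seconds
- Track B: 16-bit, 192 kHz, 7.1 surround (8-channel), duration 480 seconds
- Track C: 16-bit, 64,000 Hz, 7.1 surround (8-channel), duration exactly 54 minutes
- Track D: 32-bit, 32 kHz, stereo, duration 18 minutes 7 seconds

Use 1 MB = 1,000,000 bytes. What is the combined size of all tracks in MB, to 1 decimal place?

5136.9 MB

Track A: 352,800 × 94 × 1 × 2 = 66,326,400 bytes.
Track B: 192,000 × 480 × 2 × 8 = 1,474,560,000 bytes.
Track C: exactly 54 minutes = 3,240 s; 64,000 × 3,240 × 2 × 8 = 3,317,760,000 bytes.
Track D: 18 minutes 7 seconds = 1,087 s; 32,000 × 1,087 × 4 × 2 = 278,272,000 bytes.
Total = 5,136,918,400 bytes = 5136.9 MB.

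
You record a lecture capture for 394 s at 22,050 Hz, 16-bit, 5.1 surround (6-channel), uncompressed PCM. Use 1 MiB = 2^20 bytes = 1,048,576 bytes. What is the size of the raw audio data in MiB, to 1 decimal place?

Bytes = 22,050 samples/s × 394 s × 2 bytes/sample × 6 ch = 104,252,400 bytes.
104,252,400 / 1,048,576 = 99.4 MiB.

99.4 MiB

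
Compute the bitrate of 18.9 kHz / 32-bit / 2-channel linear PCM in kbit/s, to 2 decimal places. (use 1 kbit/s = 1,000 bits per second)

1209.60 kbit/s

Bit rate = 18,900 × 32 × 2 = 1,209,600 bits/s.
= 1209.60 kbit/s.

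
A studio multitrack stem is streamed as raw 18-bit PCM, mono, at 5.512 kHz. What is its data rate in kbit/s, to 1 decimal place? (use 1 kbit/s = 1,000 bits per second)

99.2 kbit/s

Bit rate = 5,512 × 18 × 1 = 99,216 bits/s.
= 99.2 kbit/s.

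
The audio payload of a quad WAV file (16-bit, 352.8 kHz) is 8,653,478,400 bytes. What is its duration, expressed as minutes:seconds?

Byte rate = 352,800 × 2 × 4 = 2,822,400 bytes/s.
Duration = 8,653,478,400 / 2,822,400 = 3,066 s.
3,066 s = 51:06.

51:06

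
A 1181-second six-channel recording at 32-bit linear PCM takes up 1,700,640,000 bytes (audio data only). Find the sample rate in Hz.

Bytes = sample_rate × seconds × bytes_per_sample × channels.
sample_rate = 1,700,640,000 / (1,181 × 4 × 6) = 1,700,640,000 / 28,344 = 60,000 Hz.

60,000 Hz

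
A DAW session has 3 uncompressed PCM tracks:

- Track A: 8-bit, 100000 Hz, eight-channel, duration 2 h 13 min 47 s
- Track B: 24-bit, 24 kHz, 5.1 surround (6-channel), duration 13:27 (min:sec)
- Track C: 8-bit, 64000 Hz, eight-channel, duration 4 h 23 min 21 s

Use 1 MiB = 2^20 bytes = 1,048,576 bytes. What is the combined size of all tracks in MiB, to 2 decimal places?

14171.92 MiB

Track A: 2 h 13 min 47 s = 8,027 s; 100,000 × 8,027 × 1 × 8 = 6,421,600,000 bytes.
Track B: 13:27 (min:sec) = 807 s; 24,000 × 807 × 3 × 6 = 348,624,000 bytes.
Track C: 4 h 23 min 21 s = 15,801 s; 64,000 × 15,801 × 1 × 8 = 8,090,112,000 bytes.
Total = 14,860,336,000 bytes = 14171.92 MiB.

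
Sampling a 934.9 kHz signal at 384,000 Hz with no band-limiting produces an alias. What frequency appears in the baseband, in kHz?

Nyquist = 384,000/2 = 192,000 Hz; 934,900 Hz exceeds it.
Alias = |934,900 − 2×384,000| = |934,900 − 768,000| = 166,900 Hz = 166.9 kHz.

166.9 kHz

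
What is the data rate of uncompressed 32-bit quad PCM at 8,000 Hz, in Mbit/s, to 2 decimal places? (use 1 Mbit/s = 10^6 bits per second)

Bit rate = 8,000 × 32 × 4 = 1,024,000 bits/s.
= 1.02 Mbit/s.

1.02 Mbit/s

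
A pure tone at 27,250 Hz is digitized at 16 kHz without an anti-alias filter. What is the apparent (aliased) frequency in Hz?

4,750 Hz

Nyquist = 16,000/2 = 8,000 Hz; 27,250 Hz exceeds it.
Alias = |27,250 − 2×16,000| = |27,250 − 32,000| = 4,750 Hz.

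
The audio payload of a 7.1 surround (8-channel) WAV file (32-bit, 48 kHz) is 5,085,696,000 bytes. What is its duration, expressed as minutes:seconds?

55:11

Byte rate = 48,000 × 4 × 8 = 1,536,000 bytes/s.
Duration = 5,085,696,000 / 1,536,000 = 3,311 s.
3,311 s = 55:11.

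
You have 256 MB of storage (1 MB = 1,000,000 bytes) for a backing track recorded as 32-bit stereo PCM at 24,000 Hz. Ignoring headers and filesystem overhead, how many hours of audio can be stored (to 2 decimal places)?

0.37 hours

Uncompressed byte rate = 24,000 × 4 × 2 = 192,000 bytes/s.
Capacity = 256 × 1,000,000 = 256,000,000 bytes.
256,000,000 / 192,000 ≈ 1333.33 s → 0.37 hours.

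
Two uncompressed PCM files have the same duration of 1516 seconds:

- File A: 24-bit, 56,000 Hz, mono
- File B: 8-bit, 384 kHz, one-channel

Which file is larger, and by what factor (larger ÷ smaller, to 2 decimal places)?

File B, by a factor of 2.29

File A: 56,000 × 3 × 1 = 168,000 bytes/s.
File B: 384,000 × 1 × 1 = 384,000 bytes/s.
File B is larger; ratio = 582,144,000 / 254,688,000 = 2.29.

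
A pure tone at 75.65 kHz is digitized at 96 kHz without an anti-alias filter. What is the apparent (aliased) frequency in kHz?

Nyquist = 96,000/2 = 48,000 Hz; 75,650 Hz exceeds it.
Alias = |75,650 − 1×96,000| = |75,650 − 96,000| = 20,350 Hz = 20.35 kHz.

20.35 kHz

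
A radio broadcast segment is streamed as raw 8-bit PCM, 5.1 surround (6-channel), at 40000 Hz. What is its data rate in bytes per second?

Bit rate = 40,000 × 8 × 6 = 1,920,000 bits/s.
1,920,000 / 8 = 240,000 bytes/s.

240,000 bytes/s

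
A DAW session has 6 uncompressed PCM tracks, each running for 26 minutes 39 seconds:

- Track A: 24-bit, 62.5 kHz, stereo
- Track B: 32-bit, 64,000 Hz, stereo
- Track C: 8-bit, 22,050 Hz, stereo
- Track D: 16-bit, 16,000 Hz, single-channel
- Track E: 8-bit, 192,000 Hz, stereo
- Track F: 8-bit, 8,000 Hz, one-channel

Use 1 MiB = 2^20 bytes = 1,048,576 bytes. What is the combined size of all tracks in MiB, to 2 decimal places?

2066.43 MiB

26 minutes 39 seconds = 1,599 s.
Track A: 62,500 × 1,599 × 3 × 2 = 599,625,000 bytes.
Track B: 64,000 × 1,599 × 4 × 2 = 818,688,000 bytes.
Track C: 22,050 × 1,599 × 1 × 2 = 70,515,900 bytes.
Track D: 16,000 × 1,599 × 2 × 1 = 51,168,000 bytes.
Track E: 192,000 × 1,599 × 1 × 2 = 614,016,000 bytes.
Track F: 8,000 × 1,599 × 1 × 1 = 12,792,000 bytes.
Total = 2,166,804,900 bytes = 2066.43 MiB.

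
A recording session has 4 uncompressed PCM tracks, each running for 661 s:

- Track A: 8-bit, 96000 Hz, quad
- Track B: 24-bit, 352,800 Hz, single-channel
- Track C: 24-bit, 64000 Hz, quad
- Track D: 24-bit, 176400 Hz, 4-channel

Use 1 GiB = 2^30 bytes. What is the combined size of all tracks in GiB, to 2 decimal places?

2.66 GiB

Track A: 96,000 × 661 × 1 × 4 = 253,824,000 bytes.
Track B: 352,800 × 661 × 3 × 1 = 699,602,400 bytes.
Track C: 64,000 × 661 × 3 × 4 = 507,648,000 bytes.
Track D: 176,400 × 661 × 3 × 4 = 1,399,204,800 bytes.
Total = 2,860,279,200 bytes = 2.66 GiB.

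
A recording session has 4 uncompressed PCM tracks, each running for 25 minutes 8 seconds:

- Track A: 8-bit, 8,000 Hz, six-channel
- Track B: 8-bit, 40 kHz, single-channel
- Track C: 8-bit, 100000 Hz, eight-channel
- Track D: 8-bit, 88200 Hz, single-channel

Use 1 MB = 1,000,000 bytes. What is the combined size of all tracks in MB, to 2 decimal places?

25 minutes 8 seconds = 1,508 s.
Track A: 8,000 × 1,508 × 1 × 6 = 72,384,000 bytes.
Track B: 40,000 × 1,508 × 1 × 1 = 60,320,000 bytes.
Track C: 100,000 × 1,508 × 1 × 8 = 1,206,400,000 bytes.
Track D: 88,200 × 1,508 × 1 × 1 = 133,005,600 bytes.
Total = 1,472,109,600 bytes = 1472.11 MB.

1472.11 MB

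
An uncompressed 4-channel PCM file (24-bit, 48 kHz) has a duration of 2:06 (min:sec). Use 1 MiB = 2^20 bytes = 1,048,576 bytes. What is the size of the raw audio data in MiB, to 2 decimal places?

Duration = 2:06 (min:sec) = 126 s.
Bytes = 48,000 samples/s × 126 s × 3 bytes/sample × 4 ch = 72,576,000 bytes.
72,576,000 / 1,048,576 = 69.21 MiB.

69.21 MiB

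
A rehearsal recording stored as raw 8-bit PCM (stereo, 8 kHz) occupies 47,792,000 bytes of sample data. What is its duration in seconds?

2,987 seconds

Byte rate = 8,000 × 1 × 2 = 16,000 bytes/s.
Duration = 47,792,000 / 16,000 = 2,987 s.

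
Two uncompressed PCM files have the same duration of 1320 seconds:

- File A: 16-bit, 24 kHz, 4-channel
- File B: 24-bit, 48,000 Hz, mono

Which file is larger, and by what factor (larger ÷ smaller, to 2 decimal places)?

File A: 24,000 × 2 × 4 = 192,000 bytes/s.
File B: 48,000 × 3 × 1 = 144,000 bytes/s.
File A is larger; ratio = 253,440,000 / 190,080,000 = 1.33.

File A, by a factor of 1.33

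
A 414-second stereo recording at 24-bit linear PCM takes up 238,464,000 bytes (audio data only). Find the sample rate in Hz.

96,000 Hz

Bytes = sample_rate × seconds × bytes_per_sample × channels.
sample_rate = 238,464,000 / (414 × 3 × 2) = 238,464,000 / 2,484 = 96,000 Hz.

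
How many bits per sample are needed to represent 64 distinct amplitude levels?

6 bits

log2(64) = 6.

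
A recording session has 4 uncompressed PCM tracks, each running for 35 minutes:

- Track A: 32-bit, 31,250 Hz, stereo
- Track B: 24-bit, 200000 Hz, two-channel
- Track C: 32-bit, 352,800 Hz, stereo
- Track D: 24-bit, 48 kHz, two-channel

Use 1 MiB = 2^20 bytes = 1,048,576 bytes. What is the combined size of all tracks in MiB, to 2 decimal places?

9133.19 MiB

35 minutes = 2,100 s.
Track A: 31,250 × 2,100 × 4 × 2 = 525,000,000 bytes.
Track B: 200,000 × 2,100 × 3 × 2 = 2,520,000,000 bytes.
Track C: 352,800 × 2,100 × 4 × 2 = 5,927,040,000 bytes.
Track D: 48,000 × 2,100 × 3 × 2 = 604,800,000 bytes.
Total = 9,576,840,000 bytes = 9133.19 MiB.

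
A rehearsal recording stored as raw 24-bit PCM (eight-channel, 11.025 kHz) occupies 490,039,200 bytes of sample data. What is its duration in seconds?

1,852 seconds

Byte rate = 11,025 × 3 × 8 = 264,600 bytes/s.
Duration = 490,039,200 / 264,600 = 1,852 s.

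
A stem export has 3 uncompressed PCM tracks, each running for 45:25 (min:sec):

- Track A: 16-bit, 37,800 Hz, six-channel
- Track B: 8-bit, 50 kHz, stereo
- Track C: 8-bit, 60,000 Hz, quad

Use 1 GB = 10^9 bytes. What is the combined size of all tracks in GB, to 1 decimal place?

45:25 (min:sec) = 2,725 s.
Track A: 37,800 × 2,725 × 2 × 6 = 1,236,060,000 bytes.
Track B: 50,000 × 2,725 × 1 × 2 = 272,500,000 bytes.
Track C: 60,000 × 2,725 × 1 × 4 = 654,000,000 bytes.
Total = 2,162,560,000 bytes = 2.2 GB.

2.2 GB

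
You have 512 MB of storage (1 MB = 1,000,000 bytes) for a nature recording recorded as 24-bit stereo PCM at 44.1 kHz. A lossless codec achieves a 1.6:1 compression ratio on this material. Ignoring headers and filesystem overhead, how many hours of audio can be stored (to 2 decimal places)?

Uncompressed byte rate = 44,100 × 3 × 2 = 264,600 bytes/s.
After 1.6:1 compression, effective rate ≈ 165375 bytes/s.
Capacity = 512 × 1,000,000 = 512,000,000 bytes.
512,000,000 / effective rate ≈ 3095.99 s → 0.86 hours.

0.86 hours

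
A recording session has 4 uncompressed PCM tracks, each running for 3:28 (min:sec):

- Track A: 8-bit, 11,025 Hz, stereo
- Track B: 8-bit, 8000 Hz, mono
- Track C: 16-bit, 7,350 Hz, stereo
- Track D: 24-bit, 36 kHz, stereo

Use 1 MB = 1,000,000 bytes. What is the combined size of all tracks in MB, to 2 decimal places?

57.29 MB

3:28 (min:sec) = 208 s.
Track A: 11,025 × 208 × 1 × 2 = 4,586,400 bytes.
Track B: 8,000 × 208 × 1 × 1 = 1,664,000 bytes.
Track C: 7,350 × 208 × 2 × 2 = 6,115,200 bytes.
Track D: 36,000 × 208 × 3 × 2 = 44,928,000 bytes.
Total = 57,293,600 bytes = 57.29 MB.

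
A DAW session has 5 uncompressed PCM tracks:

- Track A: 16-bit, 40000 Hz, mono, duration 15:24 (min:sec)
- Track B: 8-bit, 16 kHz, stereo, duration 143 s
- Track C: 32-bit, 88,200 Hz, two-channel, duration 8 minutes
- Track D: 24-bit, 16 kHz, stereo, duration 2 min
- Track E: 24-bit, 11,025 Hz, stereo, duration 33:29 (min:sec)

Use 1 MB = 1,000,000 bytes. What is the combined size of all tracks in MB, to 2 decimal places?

Track A: 15:24 (min:sec) = 924 s; 40,000 × 924 × 2 × 1 = 73,920,000 bytes.
Track B: 16,000 × 143 × 1 × 2 = 4,576,000 bytes.
Track C: 8 minutes = 480 s; 88,200 × 480 × 4 × 2 = 338,688,000 bytes.
Track D: 2 min = 120 s; 16,000 × 120 × 3 × 2 = 11,520,000 bytes.
Track E: 33:29 (min:sec) = 2,009 s; 11,025 × 2,009 × 3 × 2 = 132,895,350 bytes.
Total = 561,599,350 bytes = 561.60 MB.

561.60 MB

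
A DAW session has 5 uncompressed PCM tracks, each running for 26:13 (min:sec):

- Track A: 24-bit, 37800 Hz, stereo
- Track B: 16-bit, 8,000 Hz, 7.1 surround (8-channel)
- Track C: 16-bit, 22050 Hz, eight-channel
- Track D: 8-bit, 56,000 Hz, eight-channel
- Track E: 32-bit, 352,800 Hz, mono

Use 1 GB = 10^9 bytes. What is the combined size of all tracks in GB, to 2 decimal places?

4.04 GB

26:13 (min:sec) = 1,573 s.
Track A: 37,800 × 1,573 × 3 × 2 = 356,756,400 bytes.
Track B: 8,000 × 1,573 × 2 × 8 = 201,344,000 bytes.
Track C: 22,050 × 1,573 × 2 × 8 = 554,954,400 bytes.
Track D: 56,000 × 1,573 × 1 × 8 = 704,704,000 bytes.
Track E: 352,800 × 1,573 × 4 × 1 = 2,219,817,600 bytes.
Total = 4,037,576,400 bytes = 4.04 GB.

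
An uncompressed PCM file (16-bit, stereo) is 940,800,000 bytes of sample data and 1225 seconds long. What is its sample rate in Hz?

Bytes = sample_rate × seconds × bytes_per_sample × channels.
sample_rate = 940,800,000 / (1,225 × 2 × 2) = 940,800,000 / 4,900 = 192,000 Hz.

192,000 Hz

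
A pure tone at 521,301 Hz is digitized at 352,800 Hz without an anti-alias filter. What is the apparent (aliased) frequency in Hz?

168,501 Hz

Nyquist = 352,800/2 = 176,400 Hz; 521,301 Hz exceeds it.
Alias = |521,301 − 1×352,800| = |521,301 − 352,800| = 168,501 Hz.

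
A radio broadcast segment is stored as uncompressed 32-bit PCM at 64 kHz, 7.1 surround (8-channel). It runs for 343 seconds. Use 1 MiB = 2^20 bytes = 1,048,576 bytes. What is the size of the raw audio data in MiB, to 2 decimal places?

Bytes = 64,000 samples/s × 343 s × 4 bytes/sample × 8 ch = 702,464,000 bytes.
702,464,000 / 1,048,576 = 669.92 MiB.

669.92 MiB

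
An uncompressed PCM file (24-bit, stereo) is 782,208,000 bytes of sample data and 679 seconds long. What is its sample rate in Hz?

Bytes = sample_rate × seconds × bytes_per_sample × channels.
sample_rate = 782,208,000 / (679 × 3 × 2) = 782,208,000 / 4,074 = 192,000 Hz.

192,000 Hz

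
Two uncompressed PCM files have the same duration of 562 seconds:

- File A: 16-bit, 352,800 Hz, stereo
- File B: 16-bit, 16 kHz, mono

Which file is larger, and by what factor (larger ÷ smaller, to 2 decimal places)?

File A, by a factor of 44.10

File A: 352,800 × 2 × 2 = 1,411,200 bytes/s.
File B: 16,000 × 2 × 1 = 32,000 bytes/s.
File A is larger; ratio = 793,094,400 / 17,984,000 = 44.10.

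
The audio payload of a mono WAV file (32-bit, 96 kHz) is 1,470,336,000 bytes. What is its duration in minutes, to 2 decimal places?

Byte rate = 96,000 × 4 × 1 = 384,000 bytes/s.
Duration = 1,470,336,000 / 384,000 = 3,829 s.
3,829 s / 60 = 63.82 minutes.

63.82 minutes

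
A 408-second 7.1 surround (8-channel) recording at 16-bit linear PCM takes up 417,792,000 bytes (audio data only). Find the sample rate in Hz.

64,000 Hz

Bytes = sample_rate × seconds × bytes_per_sample × channels.
sample_rate = 417,792,000 / (408 × 2 × 8) = 417,792,000 / 6,528 = 64,000 Hz.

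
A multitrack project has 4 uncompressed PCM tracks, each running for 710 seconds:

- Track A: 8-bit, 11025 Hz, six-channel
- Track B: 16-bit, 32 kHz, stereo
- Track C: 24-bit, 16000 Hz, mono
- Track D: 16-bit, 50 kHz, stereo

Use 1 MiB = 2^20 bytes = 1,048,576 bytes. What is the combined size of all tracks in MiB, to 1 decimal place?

299.4 MiB

Track A: 11,025 × 710 × 1 × 6 = 46,966,500 bytes.
Track B: 32,000 × 710 × 2 × 2 = 90,880,000 bytes.
Track C: 16,000 × 710 × 3 × 1 = 34,080,000 bytes.
Track D: 50,000 × 710 × 2 × 2 = 142,000,000 bytes.
Total = 313,926,500 bytes = 299.4 MiB.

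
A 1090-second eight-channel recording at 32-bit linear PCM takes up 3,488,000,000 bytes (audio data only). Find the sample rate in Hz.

Bytes = sample_rate × seconds × bytes_per_sample × channels.
sample_rate = 3,488,000,000 / (1,090 × 4 × 8) = 3,488,000,000 / 34,880 = 100,000 Hz.

100,000 Hz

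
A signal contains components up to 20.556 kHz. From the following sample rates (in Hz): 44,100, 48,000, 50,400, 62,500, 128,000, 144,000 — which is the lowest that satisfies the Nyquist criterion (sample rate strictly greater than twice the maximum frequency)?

Need sample rate > 2 × 20,556 = 41,112 Hz.
Lowest listed rate above 41,112 Hz is 44,100 Hz.

44,100 Hz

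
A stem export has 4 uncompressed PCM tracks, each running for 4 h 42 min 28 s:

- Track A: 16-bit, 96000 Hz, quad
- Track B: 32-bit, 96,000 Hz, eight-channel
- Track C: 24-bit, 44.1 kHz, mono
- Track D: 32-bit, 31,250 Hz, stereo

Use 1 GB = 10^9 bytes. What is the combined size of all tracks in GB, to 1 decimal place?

71.6 GB

4 h 42 min 28 s = 16,948 s.
Track A: 96,000 × 16,948 × 2 × 4 = 13,016,064,000 bytes.
Track B: 96,000 × 16,948 × 4 × 8 = 52,064,256,000 bytes.
Track C: 44,100 × 16,948 × 3 × 1 = 2,242,220,400 bytes.
Track D: 31,250 × 16,948 × 4 × 2 = 4,237,000,000 bytes.
Total = 71,559,540,400 bytes = 71.6 GB.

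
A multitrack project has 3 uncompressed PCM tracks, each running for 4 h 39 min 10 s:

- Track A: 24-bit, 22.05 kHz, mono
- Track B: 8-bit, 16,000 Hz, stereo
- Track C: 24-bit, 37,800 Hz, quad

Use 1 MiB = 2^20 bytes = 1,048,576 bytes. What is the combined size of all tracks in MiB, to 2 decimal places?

8813.68 MiB

4 h 39 min 10 s = 16,750 s.
Track A: 22,050 × 16,750 × 3 × 1 = 1,108,012,500 bytes.
Track B: 16,000 × 16,750 × 1 × 2 = 536,000,000 bytes.
Track C: 37,800 × 16,750 × 3 × 4 = 7,597,800,000 bytes.
Total = 9,241,812,500 bytes = 8813.68 MiB.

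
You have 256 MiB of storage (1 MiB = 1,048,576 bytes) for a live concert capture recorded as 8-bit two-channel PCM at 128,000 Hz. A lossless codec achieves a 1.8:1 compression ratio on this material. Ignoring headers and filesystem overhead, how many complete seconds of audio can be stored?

1,887 seconds

Uncompressed byte rate = 128,000 × 1 × 2 = 256,000 bytes/s.
After 1.8:1 compression, effective rate ≈ 142222.22 bytes/s.
Capacity = 256 × 1,048,576 = 268,435,456 bytes.
268,435,456 / effective rate ≈ 1887.44 s → 1,887 seconds.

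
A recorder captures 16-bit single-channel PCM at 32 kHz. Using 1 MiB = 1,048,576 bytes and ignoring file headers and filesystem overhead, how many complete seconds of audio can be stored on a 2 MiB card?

32 seconds

Uncompressed byte rate = 32,000 × 2 × 1 = 64,000 bytes/s.
Capacity = 2 × 1,048,576 = 2,097,152 bytes.
2,097,152 / 64,000 ≈ 32.77 s → 32 seconds.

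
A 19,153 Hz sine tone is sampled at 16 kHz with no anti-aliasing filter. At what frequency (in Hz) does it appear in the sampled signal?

Nyquist = 16,000/2 = 8,000 Hz; 19,153 Hz exceeds it.
Alias = |19,153 − 1×16,000| = |19,153 − 16,000| = 3,153 Hz.

3,153 Hz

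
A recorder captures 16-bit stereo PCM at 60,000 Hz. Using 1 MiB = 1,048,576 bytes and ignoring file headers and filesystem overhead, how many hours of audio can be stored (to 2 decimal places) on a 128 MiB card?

0.16 hours

Uncompressed byte rate = 60,000 × 2 × 2 = 240,000 bytes/s.
Capacity = 128 × 1,048,576 = 134,217,728 bytes.
134,217,728 / 240,000 ≈ 559.24 s → 0.16 hours.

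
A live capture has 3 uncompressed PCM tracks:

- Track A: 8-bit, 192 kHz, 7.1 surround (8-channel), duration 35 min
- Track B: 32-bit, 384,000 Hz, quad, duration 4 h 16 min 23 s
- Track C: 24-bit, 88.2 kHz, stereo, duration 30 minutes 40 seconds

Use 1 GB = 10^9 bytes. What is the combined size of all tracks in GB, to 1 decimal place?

Track A: 35 min = 2,100 s; 192,000 × 2,100 × 1 × 8 = 3,225,600,000 bytes.
Track B: 4 h 16 min 23 s = 15,383 s; 384,000 × 15,383 × 4 × 4 = 94,513,152,000 bytes.
Track C: 30 minutes 40 seconds = 1,840 s; 88,200 × 1,840 × 3 × 2 = 973,728,000 bytes.
Total = 98,712,480,000 bytes = 98.7 GB.

98.7 GB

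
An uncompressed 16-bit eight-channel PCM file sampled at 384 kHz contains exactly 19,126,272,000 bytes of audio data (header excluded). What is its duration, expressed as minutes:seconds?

51:53

Byte rate = 384,000 × 2 × 8 = 6,144,000 bytes/s.
Duration = 19,126,272,000 / 6,144,000 = 3,113 s.
3,113 s = 51:53.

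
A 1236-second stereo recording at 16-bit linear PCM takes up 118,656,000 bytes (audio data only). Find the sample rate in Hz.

Bytes = sample_rate × seconds × bytes_per_sample × channels.
sample_rate = 118,656,000 / (1,236 × 2 × 2) = 118,656,000 / 4,944 = 24,000 Hz.

24,000 Hz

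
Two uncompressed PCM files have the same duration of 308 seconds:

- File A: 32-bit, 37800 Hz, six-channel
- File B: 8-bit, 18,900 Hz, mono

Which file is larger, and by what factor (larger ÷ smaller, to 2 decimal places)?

File A: 37,800 × 4 × 6 = 907,200 bytes/s.
File B: 18,900 × 1 × 1 = 18,900 bytes/s.
File A is larger; ratio = 279,417,600 / 5,821,200 = 48.00.

File A, by a factor of 48.00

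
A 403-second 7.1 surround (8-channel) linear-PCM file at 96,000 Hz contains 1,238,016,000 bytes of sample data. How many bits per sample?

32 bits

Bytes per sample = 1,238,016,000 / (96,000 × 403 × 8) = 1,238,016,000 / 309,504,000 = 4.
Bit depth = 4 × 8 = 32 bits.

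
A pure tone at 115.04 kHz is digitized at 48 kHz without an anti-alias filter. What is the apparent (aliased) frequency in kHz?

Nyquist = 48,000/2 = 24,000 Hz; 115,040 Hz exceeds it.
Alias = |115,040 − 2×48,000| = |115,040 − 96,000| = 19,040 Hz = 19.04 kHz.

19.04 kHz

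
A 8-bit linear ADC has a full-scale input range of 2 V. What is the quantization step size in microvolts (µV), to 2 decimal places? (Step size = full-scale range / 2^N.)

7812.50 µV

2 V / 2^8 = 2 / 256 V = 7812.50 µV.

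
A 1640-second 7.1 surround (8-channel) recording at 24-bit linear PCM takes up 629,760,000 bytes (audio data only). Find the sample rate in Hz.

Bytes = sample_rate × seconds × bytes_per_sample × channels.
sample_rate = 629,760,000 / (1,640 × 3 × 8) = 629,760,000 / 39,360 = 16,000 Hz.

16,000 Hz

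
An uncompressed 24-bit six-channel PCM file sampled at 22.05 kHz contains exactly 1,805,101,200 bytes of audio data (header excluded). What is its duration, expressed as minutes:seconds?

75:48

Byte rate = 22,050 × 3 × 6 = 396,900 bytes/s.
Duration = 1,805,101,200 / 396,900 = 4,548 s.
4,548 s = 75:48.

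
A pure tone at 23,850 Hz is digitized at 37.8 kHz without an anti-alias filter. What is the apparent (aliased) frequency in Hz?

13,950 Hz

Nyquist = 37,800/2 = 18,900 Hz; 23,850 Hz exceeds it.
Alias = |23,850 − 1×37,800| = |23,850 − 37,800| = 13,950 Hz.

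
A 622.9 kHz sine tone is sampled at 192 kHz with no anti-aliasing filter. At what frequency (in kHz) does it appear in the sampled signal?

Nyquist = 192,000/2 = 96,000 Hz; 622,900 Hz exceeds it.
Alias = |622,900 − 3×192,000| = |622,900 − 576,000| = 46,900 Hz = 46.9 kHz.

46.9 kHz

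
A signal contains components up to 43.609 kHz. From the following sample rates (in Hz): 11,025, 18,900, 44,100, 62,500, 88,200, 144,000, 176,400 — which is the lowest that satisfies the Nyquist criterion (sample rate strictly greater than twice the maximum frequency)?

Need sample rate > 2 × 43,609 = 87,218 Hz.
Lowest listed rate above 87,218 Hz is 88,200 Hz.

88,200 Hz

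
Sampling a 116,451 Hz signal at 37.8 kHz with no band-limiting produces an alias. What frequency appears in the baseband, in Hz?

Nyquist = 37,800/2 = 18,900 Hz; 116,451 Hz exceeds it.
Alias = |116,451 − 3×37,800| = |116,451 − 113,400| = 3,051 Hz.

3,051 Hz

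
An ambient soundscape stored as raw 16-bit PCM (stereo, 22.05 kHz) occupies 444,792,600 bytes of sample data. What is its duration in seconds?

5,043 seconds

Byte rate = 22,050 × 2 × 2 = 88,200 bytes/s.
Duration = 444,792,600 / 88,200 = 5,043 s.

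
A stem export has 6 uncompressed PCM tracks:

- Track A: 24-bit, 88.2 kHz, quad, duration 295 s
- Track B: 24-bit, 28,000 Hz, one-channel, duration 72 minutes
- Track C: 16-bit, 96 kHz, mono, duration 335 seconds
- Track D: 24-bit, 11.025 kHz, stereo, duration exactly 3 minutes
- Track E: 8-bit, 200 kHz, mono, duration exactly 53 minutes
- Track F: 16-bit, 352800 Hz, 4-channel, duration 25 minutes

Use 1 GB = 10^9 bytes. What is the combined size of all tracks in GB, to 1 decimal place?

Track A: 88,200 × 295 × 3 × 4 = 312,228,000 bytes.
Track B: 72 minutes = 4,320 s; 28,000 × 4,320 × 3 × 1 = 362,880,000 bytes.
Track C: 96,000 × 335 × 2 × 1 = 64,320,000 bytes.
Track D: exactly 3 minutes = 180 s; 11,025 × 180 × 3 × 2 = 11,907,000 bytes.
Track E: exactly 53 minutes = 3,180 s; 200,000 × 3,180 × 1 × 1 = 636,000,000 bytes.
Track F: 25 minutes = 1,500 s; 352,800 × 1,500 × 2 × 4 = 4,233,600,000 bytes.
Total = 5,620,935,000 bytes = 5.6 GB.

5.6 GB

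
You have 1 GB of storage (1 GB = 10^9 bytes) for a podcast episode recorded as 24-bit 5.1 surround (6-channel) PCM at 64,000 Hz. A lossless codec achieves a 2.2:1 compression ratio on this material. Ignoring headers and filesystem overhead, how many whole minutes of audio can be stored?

31 minutes

Uncompressed byte rate = 64,000 × 3 × 6 = 1,152,000 bytes/s.
After 2.2:1 compression, effective rate ≈ 523636.36 bytes/s.
Capacity = 1 × 1,000,000,000 = 1,000,000,000 bytes.
1,000,000,000 / effective rate ≈ 1909.72 s → 31 minutes.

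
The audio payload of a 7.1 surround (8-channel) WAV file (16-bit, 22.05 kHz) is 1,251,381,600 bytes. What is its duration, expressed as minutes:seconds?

Byte rate = 22,050 × 2 × 8 = 352,800 bytes/s.
Duration = 1,251,381,600 / 352,800 = 3,547 s.
3,547 s = 59:07.

59:07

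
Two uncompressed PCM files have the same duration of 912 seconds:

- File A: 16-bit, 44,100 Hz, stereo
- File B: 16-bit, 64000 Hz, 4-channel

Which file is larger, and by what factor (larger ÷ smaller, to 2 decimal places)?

File B, by a factor of 2.90

File A: 44,100 × 2 × 2 = 176,400 bytes/s.
File B: 64,000 × 2 × 4 = 512,000 bytes/s.
File B is larger; ratio = 466,944,000 / 160,876,800 = 2.90.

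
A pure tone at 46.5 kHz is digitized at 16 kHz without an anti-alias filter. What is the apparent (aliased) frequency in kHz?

1.5 kHz

Nyquist = 16,000/2 = 8,000 Hz; 46,500 Hz exceeds it.
Alias = |46,500 − 3×16,000| = |46,500 − 48,000| = 1,500 Hz = 1.5 kHz.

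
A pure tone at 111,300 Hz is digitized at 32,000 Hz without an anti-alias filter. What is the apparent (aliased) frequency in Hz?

15,300 Hz

Nyquist = 32,000/2 = 16,000 Hz; 111,300 Hz exceeds it.
Alias = |111,300 − 3×32,000| = |111,300 − 96,000| = 15,300 Hz.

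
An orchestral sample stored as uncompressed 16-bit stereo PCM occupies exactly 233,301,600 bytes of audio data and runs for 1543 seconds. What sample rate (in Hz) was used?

37,800 Hz

Bytes = sample_rate × seconds × bytes_per_sample × channels.
sample_rate = 233,301,600 / (1,543 × 2 × 2) = 233,301,600 / 6,172 = 37,800 Hz.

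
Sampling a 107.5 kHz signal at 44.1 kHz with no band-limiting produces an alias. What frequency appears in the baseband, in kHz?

Nyquist = 44,100/2 = 22,050 Hz; 107,500 Hz exceeds it.
Alias = |107,500 − 2×44,100| = |107,500 − 88,200| = 19,300 Hz = 19.3 kHz.

19.3 kHz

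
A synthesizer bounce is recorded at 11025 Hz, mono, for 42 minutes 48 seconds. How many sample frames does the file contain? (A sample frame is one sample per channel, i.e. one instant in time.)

28,312,200 sample frames

42 minutes 48 seconds = 2,568 s.
11,025 samples/s × 2,568 s = 28,312,200 frames.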